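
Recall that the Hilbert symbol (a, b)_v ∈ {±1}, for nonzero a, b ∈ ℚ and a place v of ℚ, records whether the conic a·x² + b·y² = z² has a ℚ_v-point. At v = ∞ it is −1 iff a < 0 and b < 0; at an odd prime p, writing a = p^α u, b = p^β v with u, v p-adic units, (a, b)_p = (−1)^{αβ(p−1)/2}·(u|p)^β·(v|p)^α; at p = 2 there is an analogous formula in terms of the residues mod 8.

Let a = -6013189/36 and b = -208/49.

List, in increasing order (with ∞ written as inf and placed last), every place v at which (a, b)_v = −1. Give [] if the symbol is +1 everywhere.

Mod squares: a ≡ -35581, b ≡ -13. Check v ∈ {∞, 2, 3, 7, 13, 17, 23}.
v=17: a=17^1·(≡1), b=17^0·(≡2) mod 17; (1|17)=+1, (2|17)=+1; (−1)^{1·0·8}·(+1)^0·(+1)^1 = +1.
v=13: a=13^3·(≡11), b=13^1·(≡1) mod 13; (11|13)=-1, (1|13)=+1; (−1)^{3·1·6}·(-1)^1·(+1)^3 = -1.
v=2: v_2(a)=-2, v_2(b)=4; units ≡ 3, 3 (mod 8); ε·ε+αω+βω = 1·1+-2·1+4·1 ≡ 1  ⇒  (a,b)_2 = -1.
v=∞: -35581 < 0 and -13 < 0  ⇒  (a,b)_∞ = -1.
v=3: a=3^-2·(≡2), b=3^0·(≡2) mod 3; (2|3)=-1, (2|3)=-1; (−1)^{-2·0·1}·(-1)^0·(-1)^-2 = +1.
v=23: a=23^1·(≡14), b=23^0·(≡15) mod 23; (14|23)=-1, (15|23)=-1; (−1)^{1·0·11}·(-1)^0·(-1)^1 = -1.
v=7: a=7^1·(≡6), b=7^-2·(≡2) mod 7; (6|7)=-1, (2|7)=+1; (−1)^{1·-2·3}·(-1)^-2·(+1)^1 = +1.
Ram(-35581, -13) = {2, 13, 23, ∞}; no ℚ_2-point on the conic.

[2, 13, 23, inf]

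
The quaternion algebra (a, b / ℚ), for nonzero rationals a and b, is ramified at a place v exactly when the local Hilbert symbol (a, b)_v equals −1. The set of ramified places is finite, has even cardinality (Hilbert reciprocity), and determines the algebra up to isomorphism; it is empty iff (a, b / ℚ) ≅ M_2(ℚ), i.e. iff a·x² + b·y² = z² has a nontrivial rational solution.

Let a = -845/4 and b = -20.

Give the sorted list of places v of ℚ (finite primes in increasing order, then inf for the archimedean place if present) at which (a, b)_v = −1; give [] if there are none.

[2, inf]

Mod squares: a ≡ -5, b ≡ -5. Check v ∈ {∞, 2, 5, 13}.
v=2: v_2(a)=-2, v_2(b)=2; units ≡ 3, 3 (mod 8); ε·ε+αω+βω = 1·1+-2·1+2·1 ≡ 1  ⇒  (a,b)_2 = -1.
v=13: a=13^2·(≡2), b=13^0·(≡6) mod 13; (2|13)=-1, (6|13)=-1; (−1)^{2·0·6}·(-1)^0·(-1)^2 = +1.
v=5: a=5^1·(≡4), b=5^1·(≡1) mod 5; (4|5)=+1, (1|5)=+1; (−1)^{1·1·2}·(+1)^1·(+1)^1 = +1.
v=∞: -5 < 0 and -5 < 0  ⇒  (a,b)_∞ = -1.
(-5, -5 / ℚ) ramifies at {2, ∞}: a division algebra.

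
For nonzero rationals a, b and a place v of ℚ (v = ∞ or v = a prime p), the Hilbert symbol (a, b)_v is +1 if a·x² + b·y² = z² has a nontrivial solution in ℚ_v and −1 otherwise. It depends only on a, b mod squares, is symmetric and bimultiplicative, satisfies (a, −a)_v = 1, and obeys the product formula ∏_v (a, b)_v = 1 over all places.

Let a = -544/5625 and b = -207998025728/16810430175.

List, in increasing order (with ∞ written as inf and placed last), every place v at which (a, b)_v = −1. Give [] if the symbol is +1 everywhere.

Mod squares: a ≡ -34, b ≡ -266. Check v ∈ {∞, 2, 3, 5, 7, 11, 17, 19}.
v=7: a=7^0·(≡4), b=7^-1·(≡1) mod 7; (4|7)=+1, (1|7)=+1; (−1)^{0·-1·3}·(+1)^-1·(+1)^0 = +1.
v=3: a=3^-2·(≡2), b=3^-8·(≡1) mod 3; (2|3)=-1, (1|3)=+1; (−1)^{-2·-8·1}·(-1)^-8·(+1)^-2 = +1.
v=2: v_2(a)=5, v_2(b)=17; units ≡ 7, 3 (mod 8); ε·ε+αω+βω = 1·1+5·1+17·0 ≡ 0  ⇒  (a,b)_2 = +1.
v=5: a=5^-4·(≡4), b=5^-2·(≡1) mod 5; (4|5)=+1, (1|5)=+1; (−1)^{-4·-2·2}·(+1)^-2·(+1)^-4 = +1.
v=17: a=17^1·(≡16), b=17^4·(≡7) mod 17; (16|17)=+1, (7|17)=-1; (−1)^{1·4·8}·(+1)^4·(-1)^1 = -1.
v=11: a=11^0·(≡7), b=11^-4·(≡4) mod 11; (7|11)=-1, (4|11)=+1; (−1)^{0·-4·5}·(-1)^-4·(+1)^0 = +1.
v=19: a=19^0·(≡7), b=19^1·(≡4) mod 19; (7|19)=+1, (4|19)=+1; (−1)^{0·1·9}·(+1)^1·(+1)^0 = +1.
v=∞: -34 < 0 and -266 < 0  ⇒  (a,b)_∞ = -1.
|Ram(-34, -266)| = 2, even; anisotropic at {17, ∞}.

[17, inf]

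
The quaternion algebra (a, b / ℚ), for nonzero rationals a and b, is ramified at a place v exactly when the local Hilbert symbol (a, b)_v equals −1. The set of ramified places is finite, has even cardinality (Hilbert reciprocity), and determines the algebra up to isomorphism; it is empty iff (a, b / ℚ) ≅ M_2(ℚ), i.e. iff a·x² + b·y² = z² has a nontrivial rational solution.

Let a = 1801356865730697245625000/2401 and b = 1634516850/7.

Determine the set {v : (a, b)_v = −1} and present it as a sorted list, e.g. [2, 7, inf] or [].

[2, 5, 7, 23]

(a, b) ≡ (26970, 476238) mod (ℚ^×)²; places V = {2, 3, 5, 7, 17, 23, 29, 31, ∞}.
(a,b)_29: α=3, u≡27; β=1, v≡11 (mod 29); (27|29)=-1, (11|29)=-1; sign (−1)^0·-1^1·-1^3 = +1.
(a,b)_23: α=2, u≡15; β=1, v≡3 (mod 23); (15|23)=-1, (3|23)=+1; sign (−1)^0·-1^1·+1^2 = -1.
(a,b)_7: α=-4, u≡3; β=-1, v≡1 (mod 7); (3|7)=-1, (1|7)=+1; sign (−1)^0·-1^-1·+1^-4 = -1.
(a,b)_17: α=2, u≡15; β=1, v≡4 (mod 17); (15|17)=+1, (4|17)=+1; sign (−1)^0·+1^1·+1^2 = +1.
(a,b)_3: α=3, u≡2; β=1, v≡1 (mod 3); (2|3)=-1, (1|3)=+1; sign (−1)^1·-1^1·+1^3 = +1.
(a,b)_∞: sgn(26970)=+, sgn(476238)=+, so +1.
(a,b)_2: α=3, β=1; u≡5, v≡7 (mod 8); ε(u)ε(v)=0·1, αω(v)=3·0, βω(u)=1·1; sum ≡ 1  ⇒  -1.
(a,b)_31: α=5, u≡4; β=2, v≡5 (mod 31); (4|31)=+1, (5|31)=+1; sign (−1)^0·+1^2·+1^5 = +1.
(a,b)_5: α=7, u≡4; β=2, v≡2 (mod 5); (4|5)=+1, (2|5)=-1; sign (−1)^0·+1^2·-1^7 = -1.
Ram(26970, 476238) = {2, 5, 7, 23}; no ℚ_2-point on the conic.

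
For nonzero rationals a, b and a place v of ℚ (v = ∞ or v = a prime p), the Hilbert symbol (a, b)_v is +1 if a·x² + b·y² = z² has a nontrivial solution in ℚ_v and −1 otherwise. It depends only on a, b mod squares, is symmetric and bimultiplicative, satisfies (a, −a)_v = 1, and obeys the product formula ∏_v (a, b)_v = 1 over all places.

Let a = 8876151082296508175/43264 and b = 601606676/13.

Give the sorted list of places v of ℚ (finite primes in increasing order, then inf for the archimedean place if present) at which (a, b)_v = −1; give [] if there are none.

[17, 23]

(a, b) ≡ (23, 55913) mod (ℚ^×)²; places V = {2, 5, 11, 13, 17, 19, 23, ∞}.
(a,b)_19: α=2, u≡16; β=0, v≡15 (mod 19); (16|19)=+1, (15|19)=-1; sign (−1)^0·+1^0·-1^2 = +1.
(a,b)_23: α=1, u≡6; β=1, v≡3 (mod 23); (6|23)=+1, (3|23)=+1; sign (−1)^1·+1^1·+1^1 = -1.
(a,b)_∞: sgn(23)=+, sgn(55913)=+, so +1.
(a,b)_5: α=2, u≡3; β=0, v≡2 (mod 5); (3|5)=-1, (2|5)=-1; sign (−1)^0·-1^0·-1^2 = +1.
(a,b)_2: α=-8, β=2; u≡7, v≡1 (mod 8); ε(u)ε(v)=1·0, αω(v)=-8·0, βω(u)=2·0; sum ≡ 0  ⇒  +1.
(a,b)_13: α=-2, u≡1; β=-1, v≡8 (mod 13); (1|13)=+1, (8|13)=-1; sign (−1)^0·+1^-1·-1^-2 = +1.
(a,b)_17: α=6, u≡11; β=3, v≡4 (mod 17); (11|17)=-1, (4|17)=+1; sign (−1)^0·-1^3·+1^6 = -1.
(a,b)_11: α=6, u≡3; β=3, v≡3 (mod 11); (3|11)=+1, (3|11)=+1; sign (−1)^0·+1^3·+1^6 = +1.
(23, 55913 / ℚ) ramifies at {17, 23}: a division algebra.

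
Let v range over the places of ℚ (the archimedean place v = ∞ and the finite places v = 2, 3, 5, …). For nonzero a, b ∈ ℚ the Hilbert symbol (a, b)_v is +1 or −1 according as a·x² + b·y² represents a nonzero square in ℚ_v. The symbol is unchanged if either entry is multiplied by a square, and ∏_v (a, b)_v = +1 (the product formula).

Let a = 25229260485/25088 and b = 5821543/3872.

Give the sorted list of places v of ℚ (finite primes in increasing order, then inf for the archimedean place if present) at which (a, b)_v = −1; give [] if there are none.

(a, b) ≡ (274170, 1406) mod (ℚ^×)²; places V = {2, 3, 5, 7, 11, 13, 19, 37, ∞}.
(a,b)_37: α=1, u≡26; β=1, v≡33 (mod 37); (26|37)=+1, (33|37)=+1; sign (−1)^0·+1^1·+1^1 = +1.
(a,b)_11: α=2, u≡8; β=-2, v≡9 (mod 11); (8|11)=-1, (9|11)=+1; sign (−1)^0·-1^-2·+1^2 = +1.
(a,b)_2: α=-9, β=-5; u≡5, v≡7 (mod 8); ε(u)ε(v)=0·1, αω(v)=-9·0, βω(u)=-5·1; sum ≡ 1  ⇒  -1.
(a,b)_7: α=-2, u≡2; β=2, v≡3 (mod 7); (2|7)=+1, (3|7)=-1; sign (−1)^0·+1^2·-1^-2 = +1.
(a,b)_19: α=1, u≡17; β=1, v≡4 (mod 19); (17|19)=+1, (4|19)=+1; sign (−1)^1·+1^1·+1^1 = -1.
(a,b)_3: α=3, u≡1; β=0, v≡2 (mod 3); (1|3)=+1, (2|3)=-1; sign (−1)^0·+1^0·-1^3 = -1.
(a,b)_∞: sgn(274170)=+, sgn(1406)=+, so +1.
(a,b)_5: α=1, u≡4; β=0, v≡4 (mod 5); (4|5)=+1, (4|5)=+1; sign (−1)^0·+1^0·+1^1 = +1.
(a,b)_13: α=3, u≡3; β=2, v≡8 (mod 13); (3|13)=+1, (8|13)=-1; sign (−1)^0·+1^2·-1^3 = -1.
Ram(274170, 1406) = {2, 3, 13, 19}; no ℚ_2-point on the conic.

[2, 3, 13, 19]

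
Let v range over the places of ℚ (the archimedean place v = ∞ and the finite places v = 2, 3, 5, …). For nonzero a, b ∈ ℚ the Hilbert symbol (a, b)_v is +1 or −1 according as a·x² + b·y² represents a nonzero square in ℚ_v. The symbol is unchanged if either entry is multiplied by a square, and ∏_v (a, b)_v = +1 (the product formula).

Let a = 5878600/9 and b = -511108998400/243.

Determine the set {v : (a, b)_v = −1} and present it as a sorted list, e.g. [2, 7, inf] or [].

Mod squares: a ≡ 58786, b ≡ -3927. Check v ∈ {∞, 2, 3, 5, 7, 11, 13, 17, 19}.
v=5: a=5^2·(≡1), b=5^2·(≡3) mod 5; (1|5)=+1, (3|5)=-1; (−1)^{2·2·2}·(+1)^2·(-1)^2 = +1.
v=3: a=3^-2·(≡1), b=3^-5·(≡2) mod 3; (1|3)=+1, (2|3)=-1; (−1)^{-2·-5·1}·(+1)^-5·(-1)^-2 = +1.
v=19: a=19^1·(≡11), b=19^2·(≡16) mod 19; (11|19)=+1, (16|19)=+1; (−1)^{1·2·9}·(+1)^2·(+1)^1 = +1.
v=17: a=17^1·(≡6), b=17^1·(≡10) mod 17; (6|17)=-1, (10|17)=-1; (−1)^{1·1·8}·(-1)^1·(-1)^1 = +1.
v=11: a=11^0·(≡10), b=11^1·(≡10) mod 11; (10|11)=-1, (10|11)=-1; (−1)^{0·1·5}·(-1)^1·(-1)^0 = -1.
v=13: a=13^1·(≡11), b=13^2·(≡12) mod 13; (11|13)=-1, (12|13)=+1; (−1)^{1·2·6}·(-1)^2·(+1)^1 = +1.
v=7: a=7^1·(≡5), b=7^1·(≡6) mod 7; (5|7)=-1, (6|7)=-1; (−1)^{1·1·3}·(-1)^1·(-1)^1 = -1.
v=∞: 58786 > 0 and -3927 < 0  ⇒  (a,b)_∞ = +1.
v=2: v_2(a)=3, v_2(b)=8; units ≡ 1, 1 (mod 8); ε·ε+αω+βω = 0·0+3·0+8·0 ≡ 0  ⇒  (a,b)_2 = +1.
|Ram(58786, -3927)| = 2, even; anisotropic at {7, 11}.

[7, 11]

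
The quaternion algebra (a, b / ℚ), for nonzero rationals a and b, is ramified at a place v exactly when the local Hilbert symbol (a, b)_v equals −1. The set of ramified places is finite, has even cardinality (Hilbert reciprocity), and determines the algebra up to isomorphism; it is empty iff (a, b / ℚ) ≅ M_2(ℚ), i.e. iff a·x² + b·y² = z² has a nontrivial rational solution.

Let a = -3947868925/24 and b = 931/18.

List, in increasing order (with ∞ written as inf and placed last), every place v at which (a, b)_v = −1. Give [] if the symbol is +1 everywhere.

[2, 3, 7, 23]

Mod squares: a ≡ -2624622, b ≡ 38. Check v ∈ {∞, 2, 3, 5, 7, 11, 13, 19, 23}.
v=5: a=5^2·(≡2), b=5^0·(≡2) mod 5; (2|5)=-1, (2|5)=-1; (−1)^{2·0·2}·(-1)^0·(-1)^2 = +1.
v=11: a=11^1·(≡6), b=11^0·(≡1) mod 11; (6|11)=-1, (1|11)=+1; (−1)^{1·0·5}·(-1)^0·(+1)^1 = +1.
v=7: a=7^1·(≡1), b=7^2·(≡3) mod 7; (1|7)=+1, (3|7)=-1; (−1)^{1·2·3}·(+1)^2·(-1)^1 = -1.
v=∞: -2624622 < 0 and 38 > 0  ⇒  (a,b)_∞ = +1.
v=19: a=19^3·(≡6), b=19^1·(≡8) mod 19; (6|19)=+1, (8|19)=-1; (−1)^{3·1·9}·(+1)^1·(-1)^3 = +1.
v=13: a=13^1·(≡1), b=13^0·(≡12) mod 13; (1|13)=+1, (12|13)=+1; (−1)^{1·0·6}·(+1)^0·(+1)^1 = +1.
v=2: v_2(a)=-3, v_2(b)=-1; units ≡ 1, 3 (mod 8); ε·ε+αω+βω = 0·1+-3·1+-1·0 ≡ 1  ⇒  (a,b)_2 = -1.
v=23: a=23^1·(≡18), b=23^0·(≡7) mod 23; (18|23)=+1, (7|23)=-1; (−1)^{1·0·11}·(+1)^0·(-1)^1 = -1.
v=3: a=3^-1·(≡1), b=3^-2·(≡2) mod 3; (1|3)=+1, (2|3)=-1; (−1)^{-1·-2·1}·(+1)^-2·(-1)^-1 = -1.
Ram(-2624622, 38) = {2, 3, 7, 23}; no ℚ_2-point on the conic.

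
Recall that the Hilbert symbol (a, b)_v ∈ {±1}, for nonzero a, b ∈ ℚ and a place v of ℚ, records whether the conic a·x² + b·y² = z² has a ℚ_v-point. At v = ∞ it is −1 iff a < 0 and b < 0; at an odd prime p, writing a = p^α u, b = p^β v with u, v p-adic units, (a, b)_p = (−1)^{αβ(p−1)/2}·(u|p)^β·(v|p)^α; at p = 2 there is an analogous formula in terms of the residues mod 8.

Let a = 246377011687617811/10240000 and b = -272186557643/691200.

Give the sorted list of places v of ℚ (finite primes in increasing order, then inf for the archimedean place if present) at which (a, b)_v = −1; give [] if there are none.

(a, b) ≡ (121771, -969) mod (ℚ^×)²; places V = {2, 3, 5, 7, 11, 13, 17, 19, 29, ∞}.
(a,b)_19: α=1, u≡16; β=1, v≡1 (mod 19); (16|19)=+1, (1|19)=+1; sign (−1)^1·+1^1·+1^1 = -1.
(a,b)_3: α=0, u≡1; β=-3, v≡1 (mod 3); (1|3)=+1, (1|3)=+1; sign (−1)^0·+1^-3·+1^0 = +1.
(a,b)_17: α=1, u≡14; β=1, v≡10 (mod 17); (14|17)=-1, (10|17)=-1; sign (−1)^0·-1^1·-1^1 = +1.
(a,b)_29: α=3, u≡23; β=2, v≡2 (mod 29); (23|29)=+1, (2|29)=-1; sign (−1)^0·+1^2·-1^3 = -1.
(a,b)_∞: sgn(121771)=+, sgn(-969)=−, so +1.
(a,b)_7: α=6, u≡5; β=2, v≡2 (mod 7); (5|7)=-1, (2|7)=+1; sign (−1)^0·-1^2·+1^6 = +1.
(a,b)_13: α=3, u≡2; β=2, v≡6 (mod 13); (2|13)=-1, (6|13)=-1; sign (−1)^0·-1^2·-1^3 = -1.
(a,b)_11: α=2, u≡3; β=2, v≡10 (mod 11); (3|11)=+1, (10|11)=-1; sign (−1)^0·+1^2·-1^2 = +1.
(a,b)_5: α=-4, u≡4; β=-2, v≡4 (mod 5); (4|5)=+1, (4|5)=+1; sign (−1)^0·+1^-2·+1^-4 = +1.
(a,b)_2: α=-14, β=-10; u≡3, v≡7 (mod 8); ε(u)ε(v)=1·1, αω(v)=-14·0, βω(u)=-10·1; sum ≡ 1  ⇒  -1.
Ram(121771, -969) = {2, 13, 19, 29}; no ℚ_2-point on the conic.

[2, 13, 19, 29]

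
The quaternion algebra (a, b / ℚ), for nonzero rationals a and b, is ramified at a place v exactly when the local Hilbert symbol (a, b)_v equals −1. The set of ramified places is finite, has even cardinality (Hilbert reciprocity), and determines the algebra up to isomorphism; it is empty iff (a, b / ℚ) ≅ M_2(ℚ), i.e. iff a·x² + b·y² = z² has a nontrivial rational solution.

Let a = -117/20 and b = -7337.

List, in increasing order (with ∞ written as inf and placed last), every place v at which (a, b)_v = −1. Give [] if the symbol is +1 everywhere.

Mod squares: a ≡ -65, b ≡ -7337. Check v ∈ {∞, 2, 3, 5, 11, 13, 23, 29}.
v=23: a=23^0·(≡16), b=23^1·(≡3) mod 23; (16|23)=+1, (3|23)=+1; (−1)^{0·1·11}·(+1)^1·(+1)^0 = +1.
v=5: a=5^-1·(≡2), b=5^0·(≡3) mod 5; (2|5)=-1, (3|5)=-1; (−1)^{-1·0·2}·(-1)^0·(-1)^-1 = -1.
v=2: v_2(a)=-2, v_2(b)=0; units ≡ 7, 7 (mod 8); ε·ε+αω+βω = 1·1+-2·0+0·0 ≡ 1  ⇒  (a,b)_2 = -1.
v=3: a=3^2·(≡1), b=3^0·(≡1) mod 3; (1|3)=+1, (1|3)=+1; (−1)^{2·0·1}·(+1)^0·(+1)^2 = +1.
v=∞: -65 < 0 and -7337 < 0  ⇒  (a,b)_∞ = -1.
v=11: a=11^0·(≡9), b=11^1·(≡4) mod 11; (9|11)=+1, (4|11)=+1; (−1)^{0·1·5}·(+1)^1·(+1)^0 = +1.
v=13: a=13^1·(≡8), b=13^0·(≡8) mod 13; (8|13)=-1, (8|13)=-1; (−1)^{1·0·6}·(-1)^0·(-1)^1 = -1.
v=29: a=29^0·(≡13), b=29^1·(≡8) mod 29; (13|29)=+1, (8|29)=-1; (−1)^{0·1·14}·(+1)^1·(-1)^0 = +1.
Ram(-65, -7337) = {2, 5, 13, ∞}; no ℚ_2-point on the conic.

[2, 5, 13, inf]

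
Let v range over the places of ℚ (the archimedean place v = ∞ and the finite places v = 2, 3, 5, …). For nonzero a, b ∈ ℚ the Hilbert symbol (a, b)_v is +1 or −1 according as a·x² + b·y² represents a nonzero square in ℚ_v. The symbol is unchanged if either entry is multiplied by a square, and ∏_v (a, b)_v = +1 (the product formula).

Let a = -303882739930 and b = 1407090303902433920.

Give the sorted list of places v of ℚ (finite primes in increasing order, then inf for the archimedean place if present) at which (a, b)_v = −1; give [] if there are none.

[7, 31]

(a, b) ≡ (-22330, 1681130) mod (ℚ^×)²; places V = {2, 5, 7, 11, 17, 29, 31, ∞}.
(a,b)_31: α=2, u≡29; β=5, v≡23 (mod 31); (29|31)=-1, (23|31)=-1; sign (−1)^0·-1^5·-1^2 = -1.
(a,b)_5: α=1, u≡4; β=1, v≡4 (mod 5); (4|5)=+1, (4|5)=+1; sign (−1)^0·+1^1·+1^1 = +1.
(a,b)_2: α=1, β=7; u≡3, v≡5 (mod 8); ε(u)ε(v)=1·0, αω(v)=1·1, βω(u)=7·1; sum ≡ 0  ⇒  +1.
(a,b)_7: α=3, u≡1; β=2, v≡3 (mod 7); (1|7)=+1, (3|7)=-1; sign (−1)^0·+1^2·-1^3 = -1.
(a,b)_∞: sgn(-22330)=−, sgn(1681130)=+, so +1.
(a,b)_29: α=1, u≡4; β=1, v≡6 (mod 29); (4|29)=+1, (6|29)=+1; sign (−1)^0·+1^1·+1^1 = +1.
(a,b)_17: α=2, u≡9; β=3, v≡2 (mod 17); (9|17)=+1, (2|17)=+1; sign (−1)^0·+1^3·+1^2 = +1.
(a,b)_11: α=1, u≡3; β=1, v≡6 (mod 11); (3|11)=+1, (6|11)=-1; sign (−1)^1·+1^1·-1^1 = +1.
Ram(-22330, 1681130) = {7, 31}; no ℚ_7-point on the conic.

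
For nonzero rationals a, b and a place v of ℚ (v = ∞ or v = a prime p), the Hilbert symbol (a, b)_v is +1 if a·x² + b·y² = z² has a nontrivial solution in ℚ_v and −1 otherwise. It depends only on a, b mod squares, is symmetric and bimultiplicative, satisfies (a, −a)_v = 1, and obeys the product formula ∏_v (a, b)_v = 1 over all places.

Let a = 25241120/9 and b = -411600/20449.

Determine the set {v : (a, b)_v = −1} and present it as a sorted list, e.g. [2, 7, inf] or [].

(a, b) ≡ (4370, -21) mod (ℚ^×)²; places V = {2, 3, 5, 7, 11, 13, 19, 23, ∞}.
(a,b)_11: α=0, u≡4; β=-2, v≡5 (mod 11); (4|11)=+1, (5|11)=+1; sign (−1)^0·+1^-2·+1^0 = +1.
(a,b)_7: α=0, u≡1; β=3, v≡2 (mod 7); (1|7)=+1, (2|7)=+1; sign (−1)^0·+1^3·+1^0 = +1.
(a,b)_∞: sgn(4370)=+, sgn(-21)=−, so +1.
(a,b)_2: α=5, β=4; u≡1, v≡3 (mod 8); ε(u)ε(v)=0·1, αω(v)=5·1, βω(u)=4·0; sum ≡ 1  ⇒  -1.
(a,b)_19: α=3, u≡12; β=0, v≡7 (mod 19); (12|19)=-1, (7|19)=+1; sign (−1)^0·-1^0·+1^3 = +1.
(a,b)_3: α=-2, u≡2; β=1, v≡2 (mod 3); (2|3)=-1, (2|3)=-1; sign (−1)^0·-1^1·-1^-2 = -1.
(a,b)_5: α=1, u≡1; β=2, v≡4 (mod 5); (1|5)=+1, (4|5)=+1; sign (−1)^0·+1^2·+1^1 = +1.
(a,b)_23: α=1, u≡2; β=0, v≡4 (mod 23); (2|23)=+1, (4|23)=+1; sign (−1)^0·+1^0·+1^1 = +1.
(a,b)_13: α=0, u≡11; β=-2, v≡8 (mod 13); (11|13)=-1, (8|13)=-1; sign (−1)^0·-1^-2·-1^0 = +1.
(4370, -21 / ℚ) ramifies at {2, 3}: a division algebra.

[2, 3]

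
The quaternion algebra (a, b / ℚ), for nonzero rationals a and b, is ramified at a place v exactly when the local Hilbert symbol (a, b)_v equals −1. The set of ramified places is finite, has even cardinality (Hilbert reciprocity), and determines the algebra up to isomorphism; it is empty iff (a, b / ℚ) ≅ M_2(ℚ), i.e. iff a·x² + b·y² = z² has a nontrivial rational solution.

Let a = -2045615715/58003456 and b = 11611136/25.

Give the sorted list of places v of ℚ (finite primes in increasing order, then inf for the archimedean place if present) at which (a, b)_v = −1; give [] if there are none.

[17, 19, 23, 29]

(a, b) ≡ (-1235, 11339) mod (ℚ^×)²; places V = {2, 3, 5, 7, 11, 13, 17, 19, 23, 29, ∞}.
(a,b)_17: α=-2, u≡7; β=1, v≡2 (mod 17); (7|17)=-1, (2|17)=+1; sign (−1)^0·-1^1·+1^-2 = -1.
(a,b)_29: α=0, u≡12; β=1, v≡12 (mod 29); (12|29)=-1, (12|29)=-1; sign (−1)^0·-1^1·-1^0 = -1.
(a,b)_7: α=-2, u≡2; β=0, v≡3 (mod 7); (2|7)=+1, (3|7)=-1; sign (−1)^0·+1^0·-1^-2 = +1.
(a,b)_2: α=-12, β=10; u≡5, v≡3 (mod 8); ε(u)ε(v)=0·1, αω(v)=-12·1, βω(u)=10·1; sum ≡ 0  ⇒  +1.
(a,b)_23: α=0, u≡11; β=1, v≡14 (mod 23); (11|23)=-1, (14|23)=-1; sign (−1)^0·-1^1·-1^0 = -1.
(a,b)_5: α=1, u≡2; β=-2, v≡1 (mod 5); (2|5)=-1, (1|5)=+1; sign (−1)^0·-1^-2·+1^1 = +1.
(a,b)_∞: sgn(-1235)=−, sgn(11339)=+, so +1.
(a,b)_13: α=3, u≡1; β=0, v≡9 (mod 13); (1|13)=+1, (9|13)=+1; sign (−1)^0·+1^0·+1^3 = +1.
(a,b)_11: α=2, u≡8; β=0, v≡3 (mod 11); (8|11)=-1, (3|11)=+1; sign (−1)^0·-1^0·+1^2 = +1.
(a,b)_19: α=1, u≡1; β=0, v≡14 (mod 19); (1|19)=+1, (14|19)=-1; sign (−1)^0·+1^0·-1^1 = -1.
(a,b)_3: α=4, u≡1; β=0, v≡2 (mod 3); (1|3)=+1, (2|3)=-1; sign (−1)^0·+1^0·-1^4 = +1.
Ram(-1235, 11339) = {17, 19, 23, 29}; no ℚ_17-point on the conic.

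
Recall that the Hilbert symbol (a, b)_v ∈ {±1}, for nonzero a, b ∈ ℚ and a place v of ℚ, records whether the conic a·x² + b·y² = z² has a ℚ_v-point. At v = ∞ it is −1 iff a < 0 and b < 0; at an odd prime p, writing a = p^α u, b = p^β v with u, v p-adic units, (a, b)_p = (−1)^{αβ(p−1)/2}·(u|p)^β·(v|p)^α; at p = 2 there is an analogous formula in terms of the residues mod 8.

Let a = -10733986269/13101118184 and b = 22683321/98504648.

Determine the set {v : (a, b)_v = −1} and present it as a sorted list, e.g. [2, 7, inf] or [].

Mod squares: a ≡ -167314, b ≡ 1938. Check v ∈ {∞, 2, 3, 7, 11, 17, 19, 29, 37}.
v=∞: -167314 < 0 and 1938 > 0  ⇒  (a,b)_∞ = +1.
v=17: a=17^3·(≡8), b=17^3·(≡10) mod 17; (8|17)=+1, (10|17)=-1; (−1)^{3·3·8}·(+1)^3·(-1)^3 = -1.
v=19: a=19^-1·(≡12), b=19^1·(≡17) mod 19; (12|19)=-1, (17|19)=+1; (−1)^{-1·1·9}·(-1)^1·(+1)^-1 = +1.
v=11: a=11^-4·(≡7), b=11^-4·(≡8) mod 11; (7|11)=-1, (8|11)=-1; (−1)^{-4·-4·5}·(-1)^-4·(-1)^-4 = +1.
v=2: v_2(a)=-3, v_2(b)=-3; units ≡ 7, 1 (mod 8); ε·ε+αω+βω = 1·0+-3·0+-3·0 ≡ 0  ⇒  (a,b)_2 = +1.
v=37: a=37^1·(≡22), b=37^0·(≡29) mod 37; (22|37)=-1, (29|37)=-1; (−1)^{1·0·18}·(-1)^0·(-1)^1 = -1.
v=29: a=29^-2·(≡6), b=29^-2·(≡5) mod 29; (6|29)=+1, (5|29)=+1; (−1)^{-2·-2·14}·(+1)^-2·(+1)^-2 = +1.
v=3: a=3^10·(≡2), b=3^5·(≡1) mod 3; (2|3)=-1, (1|3)=+1; (−1)^{10·5·1}·(-1)^5·(+1)^10 = -1.
v=7: a=7^-1·(≡6), b=7^0·(≡6) mod 7; (6|7)=-1, (6|7)=-1; (−1)^{-1·0·3}·(-1)^0·(-1)^-1 = -1.
(-167314, 1938 / ℚ) ramifies at {3, 7, 17, 37}: a division algebra.

[3, 7, 17, 37]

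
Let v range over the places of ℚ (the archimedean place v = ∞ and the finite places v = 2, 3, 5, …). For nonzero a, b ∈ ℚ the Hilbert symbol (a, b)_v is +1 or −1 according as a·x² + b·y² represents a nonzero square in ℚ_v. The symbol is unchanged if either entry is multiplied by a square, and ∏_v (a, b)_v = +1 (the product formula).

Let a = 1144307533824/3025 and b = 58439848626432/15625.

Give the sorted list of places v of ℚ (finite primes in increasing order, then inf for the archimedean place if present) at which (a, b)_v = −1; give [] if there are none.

Mod squares: a ≡ 34, b ≡ 273. Check v ∈ {∞, 2, 3, 5, 7, 11, 13, 17}.
v=∞: 34 > 0 and 273 > 0  ⇒  (a,b)_∞ = +1.
v=17: a=17^1·(≡8), b=17^2·(≡9) mod 17; (8|17)=+1, (9|17)=+1; (−1)^{1·2·8}·(+1)^2·(+1)^1 = +1.
v=3: a=3^4·(≡1), b=3^11·(≡1) mod 3; (1|3)=+1, (1|3)=+1; (−1)^{4·11·1}·(+1)^11·(+1)^4 = +1.
v=2: v_2(a)=11, v_2(b)=8; units ≡ 1, 1 (mod 8); ε·ε+αω+βω = 0·0+11·0+8·0 ≡ 0  ⇒  (a,b)_2 = +1.
v=13: a=13^2·(≡6), b=13^1·(≡7) mod 13; (6|13)=-1, (7|13)=-1; (−1)^{2·1·6}·(-1)^1·(-1)^2 = -1.
v=11: a=11^-2·(≡5), b=11^0·(≡4) mod 11; (5|11)=+1, (4|11)=+1; (−1)^{-2·0·5}·(+1)^0·(+1)^-2 = +1.
v=7: a=7^4·(≡6), b=7^3·(≡2) mod 7; (6|7)=-1, (2|7)=+1; (−1)^{4·3·3}·(-1)^3·(+1)^4 = -1.
v=5: a=5^-2·(≡4), b=5^-6·(≡2) mod 5; (4|5)=+1, (2|5)=-1; (−1)^{-2·-6·2}·(+1)^-6·(-1)^-2 = +1.
(34, 273 / ℚ) ramifies at {7, 13}: a division algebra.

[7, 13]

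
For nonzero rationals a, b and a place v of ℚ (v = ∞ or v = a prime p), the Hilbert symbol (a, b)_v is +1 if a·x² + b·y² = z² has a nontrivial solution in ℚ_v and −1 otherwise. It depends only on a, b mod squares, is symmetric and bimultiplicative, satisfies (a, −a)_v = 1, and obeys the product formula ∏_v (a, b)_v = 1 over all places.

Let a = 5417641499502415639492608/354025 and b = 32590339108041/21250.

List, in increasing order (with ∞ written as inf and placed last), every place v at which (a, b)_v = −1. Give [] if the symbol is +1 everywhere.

Mod squares: a ≡ 1518, b ≡ 32724354. Check v ∈ {∞, 2, 3, 5, 7, 11, 13, 17, 23, 29, 37}.
v=29: a=29^2·(≡10), b=29^1·(≡9) mod 29; (10|29)=-1, (9|29)=+1; (−1)^{2·1·14}·(-1)^1·(+1)^2 = -1.
v=∞: 1518 > 0 and 32724354 > 0  ⇒  (a,b)_∞ = +1.
v=37: a=37^2·(≡12), b=37^1·(≡29) mod 37; (12|37)=+1, (29|37)=-1; (−1)^{2·1·18}·(+1)^1·(-1)^2 = +1.
v=2: v_2(a)=11, v_2(b)=-1; units ≡ 7, 1 (mod 8); ε·ε+αω+βω = 1·0+11·0+-1·0 ≡ 0  ⇒  (a,b)_2 = +1.
v=23: a=23^7·(≡17), b=23^5·(≡16) mod 23; (17|23)=-1, (16|23)=+1; (−1)^{7·5·11}·(-1)^5·(+1)^7 = +1.
v=11: a=11^3·(≡6), b=11^2·(≡4) mod 11; (6|11)=-1, (4|11)=+1; (−1)^{3·2·5}·(-1)^2·(+1)^3 = +1.
v=5: a=5^-2·(≡3), b=5^-4·(≡4) mod 5; (3|5)=-1, (4|5)=+1; (−1)^{-2·-4·2}·(-1)^-4·(+1)^-2 = +1.
v=13: a=13^2·(≡1), b=13^1·(≡3) mod 13; (1|13)=+1, (3|13)=+1; (−1)^{2·1·6}·(+1)^1·(+1)^2 = +1.
v=17: a=17^-2·(≡12), b=17^-1·(≡8) mod 17; (12|17)=-1, (8|17)=+1; (−1)^{-2·-1·8}·(-1)^-1·(+1)^-2 = -1.
v=3: a=3^1·(≡2), b=3^1·(≡1) mod 3; (2|3)=-1, (1|3)=+1; (−1)^{1·1·1}·(-1)^1·(+1)^1 = +1.
v=7: a=7^-2·(≡5), b=7^0·(≡3) mod 7; (5|7)=-1, (3|7)=-1; (−1)^{-2·0·3}·(-1)^0·(-1)^-2 = +1.
Ram(1518, 32724354) = {17, 29}; no ℚ_17-point on the conic.

[17, 29]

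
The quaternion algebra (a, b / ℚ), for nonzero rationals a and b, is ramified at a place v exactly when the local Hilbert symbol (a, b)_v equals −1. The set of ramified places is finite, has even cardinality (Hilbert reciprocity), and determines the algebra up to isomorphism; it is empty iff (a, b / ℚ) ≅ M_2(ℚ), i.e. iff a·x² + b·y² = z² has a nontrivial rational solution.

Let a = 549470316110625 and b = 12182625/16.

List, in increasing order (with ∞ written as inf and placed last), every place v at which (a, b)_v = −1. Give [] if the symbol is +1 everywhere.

(a, b) ≡ (17, 1105) mod (ℚ^×)²; places V = {2, 3, 5, 7, 13, 17, ∞}.
(a,b)_17: α=3, u≡1; β=1, v≡10 (mod 17); (1|17)=+1, (10|17)=-1; sign (−1)^0·+1^1·-1^3 = -1.
(a,b)_2: α=0, β=-4; u≡1, v≡1 (mod 8); ε(u)ε(v)=0·0, αω(v)=0·0, βω(u)=-4·0; sum ≡ 0  ⇒  +1.
(a,b)_13: α=2, u≡9; β=1, v≡11 (mod 13); (9|13)=+1, (11|13)=-1; sign (−1)^0·+1^1·-1^2 = +1.
(a,b)_∞: sgn(17)=+, sgn(1105)=+, so +1.
(a,b)_5: α=4, u≡2; β=3, v≡1 (mod 5); (2|5)=-1, (1|5)=+1; sign (−1)^0·-1^3·+1^4 = -1.
(a,b)_3: α=2, u≡2; β=2, v≡1 (mod 3); (2|3)=-1, (1|3)=+1; sign (−1)^0·-1^2·+1^2 = +1.
(a,b)_7: α=6, u≡3; β=2, v≡3 (mod 7); (3|7)=-1, (3|7)=-1; sign (−1)^0·-1^2·-1^6 = +1.
(17, 1105 / ℚ) ramifies at {5, 17}: a division algebra.

[5, 17]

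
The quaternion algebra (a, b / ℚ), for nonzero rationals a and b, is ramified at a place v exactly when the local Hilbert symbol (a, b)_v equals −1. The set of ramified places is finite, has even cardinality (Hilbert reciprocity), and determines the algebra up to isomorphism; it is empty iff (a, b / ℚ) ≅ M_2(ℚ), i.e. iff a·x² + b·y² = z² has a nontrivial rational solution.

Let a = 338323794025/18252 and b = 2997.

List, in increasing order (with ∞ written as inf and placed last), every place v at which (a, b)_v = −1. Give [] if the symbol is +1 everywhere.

[23, 29, 31, 37]

Mod squares: a ≡ 2295147, b ≡ 37. Check v ∈ {∞, 2, 3, 5, 7, 13, 19, 23, 29, 31, 37}.
v=7: a=7^2·(≡1), b=7^0·(≡1) mod 7; (1|7)=+1, (1|7)=+1; (−1)^{2·0·3}·(+1)^0·(+1)^2 = +1.
v=29: a=29^1·(≡2), b=29^0·(≡10) mod 29; (2|29)=-1, (10|29)=-1; (−1)^{1·0·14}·(-1)^0·(-1)^1 = -1.
v=2: v_2(a)=-2, v_2(b)=0; units ≡ 3, 5 (mod 8); ε·ε+αω+βω = 1·0+-2·1+0·1 ≡ 0  ⇒  (a,b)_2 = +1.
v=19: a=19^2·(≡1), b=19^0·(≡14) mod 19; (1|19)=+1, (14|19)=-1; (−1)^{2·0·9}·(+1)^0·(-1)^2 = +1.
v=5: a=5^2·(≡3), b=5^0·(≡2) mod 5; (3|5)=-1, (2|5)=-1; (−1)^{2·0·2}·(-1)^0·(-1)^2 = +1.
v=3: a=3^-3·(≡1), b=3^4·(≡1) mod 3; (1|3)=+1, (1|3)=+1; (−1)^{-3·4·1}·(+1)^4·(+1)^-3 = +1.
v=37: a=37^1·(≡23), b=37^1·(≡7) mod 37; (23|37)=-1, (7|37)=+1; (−1)^{1·1·18}·(-1)^1·(+1)^1 = -1.
v=∞: 2295147 > 0 and 37 > 0  ⇒  (a,b)_∞ = +1.
v=31: a=31^1·(≡9), b=31^0·(≡21) mod 31; (9|31)=+1, (21|31)=-1; (−1)^{1·0·15}·(+1)^0·(-1)^1 = -1.
v=13: a=13^-2·(≡12), b=13^0·(≡7) mod 13; (12|13)=+1, (7|13)=-1; (−1)^{-2·0·6}·(+1)^0·(-1)^-2 = +1.
v=23: a=23^1·(≡21), b=23^0·(≡7) mod 23; (21|23)=-1, (7|23)=-1; (−1)^{1·0·11}·(-1)^0·(-1)^1 = -1.
|Ram(2295147, 37)| = 4, even; anisotropic at {23, 29, 31, 37}.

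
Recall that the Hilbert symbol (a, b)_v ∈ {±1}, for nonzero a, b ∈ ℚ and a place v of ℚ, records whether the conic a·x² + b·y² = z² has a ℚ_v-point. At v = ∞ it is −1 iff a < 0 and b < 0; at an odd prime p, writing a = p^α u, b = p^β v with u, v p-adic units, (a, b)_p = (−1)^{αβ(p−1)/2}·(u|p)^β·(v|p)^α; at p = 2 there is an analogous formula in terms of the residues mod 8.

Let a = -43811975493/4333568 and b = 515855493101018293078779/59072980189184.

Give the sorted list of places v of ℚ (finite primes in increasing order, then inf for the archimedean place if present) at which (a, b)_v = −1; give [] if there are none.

[3, 11, 13, 17]

(a, b) ≡ (-14586, 1326) mod (ℚ^×)²; places V = {2, 3, 7, 11, 13, 17, 19, 23, 43, ∞}.
(a,b)_19: α=2, u≡1; β=2, v≡3 (mod 19); (1|19)=+1, (3|19)=-1; sign (−1)^0·+1^2·-1^2 = +1.
(a,b)_3: α=3, u≡1; β=15, v≡1 (mod 3); (1|3)=+1, (1|3)=+1; sign (−1)^1·+1^15·+1^3 = -1.
(a,b)_11: α=1, u≡4; β=2, v≡8 (mod 11); (4|11)=+1, (8|11)=-1; sign (−1)^0·+1^2·-1^1 = -1.
(a,b)_7: α=0, u≡1; β=2, v≡5 (mod 7); (1|7)=+1, (5|7)=-1; sign (−1)^0·+1^2·-1^0 = +1.
(a,b)_23: α=-2, u≡19; β=-2, v≡5 (mod 23); (19|23)=-1, (5|23)=-1; sign (−1)^0·-1^-2·-1^-2 = +1.
(a,b)_∞: sgn(-14586)=−, sgn(1326)=+, so +1.
(a,b)_43: α=2, u≡33; β=4, v≡36 (mod 43); (33|43)=-1, (36|43)=+1; sign (−1)^0·-1^4·+1^2 = +1.
(a,b)_13: α=1, u≡9; β=-1, v≡11 (mod 13); (9|13)=+1, (11|13)=-1; sign (−1)^0·+1^-1·-1^1 = -1.
(a,b)_17: α=1, u≡9; β=3, v≡11 (mod 17); (9|17)=+1, (11|17)=-1; sign (−1)^0·+1^3·-1^1 = -1.
(a,b)_2: α=-13, β=-33; u≡3, v≡7 (mod 8); ε(u)ε(v)=1·1, αω(v)=-13·0, βω(u)=-33·1; sum ≡ 0  ⇒  +1.
Ram(-14586, 1326) = {3, 11, 13, 17}; no ℚ_3-point on the conic.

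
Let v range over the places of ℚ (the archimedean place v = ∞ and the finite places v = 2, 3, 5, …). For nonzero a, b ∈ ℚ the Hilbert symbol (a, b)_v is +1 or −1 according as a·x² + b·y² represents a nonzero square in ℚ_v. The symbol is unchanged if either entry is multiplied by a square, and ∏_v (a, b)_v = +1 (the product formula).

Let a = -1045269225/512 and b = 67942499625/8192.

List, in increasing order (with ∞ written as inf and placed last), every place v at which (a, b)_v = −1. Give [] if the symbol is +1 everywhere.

[3, 5, 11, 17]

(a, b) ≡ (-1122, 72930) mod (ℚ^×)²; places V = {2, 3, 5, 7, 11, 13, 17, ∞}.
(a,b)_2: α=-9, β=-13; u≡7, v≡1 (mod 8); ε(u)ε(v)=1·0, αω(v)=-9·0, βω(u)=-13·0; sum ≡ 0  ⇒  +1.
(a,b)_7: α=2, u≡6; β=2, v≡1 (mod 7); (6|7)=-1, (1|7)=+1; sign (−1)^0·-1^2·+1^2 = +1.
(a,b)_11: α=1, u≡8; β=1, v≡6 (mod 11); (8|11)=-1, (6|11)=-1; sign (−1)^1·-1^1·-1^1 = -1.
(a,b)_3: α=3, u≡1; β=3, v≡1 (mod 3); (1|3)=+1, (1|3)=+1; sign (−1)^1·+1^3·+1^3 = -1.
(a,b)_13: α=2, u≡10; β=3, v≡5 (mod 13); (10|13)=+1, (5|13)=-1; sign (−1)^0·+1^3·-1^2 = +1.
(a,b)_∞: sgn(-1122)=−, sgn(72930)=+, so +1.
(a,b)_17: α=1, u≡4; β=1, v≡5 (mod 17); (4|17)=+1, (5|17)=-1; sign (−1)^0·+1^1·-1^1 = -1.
(a,b)_5: α=2, u≡3; β=3, v≡1 (mod 5); (3|5)=-1, (1|5)=+1; sign (−1)^0·-1^3·+1^2 = -1.
Ram(-1122, 72930) = {3, 5, 11, 17}; no ℚ_3-point on the conic.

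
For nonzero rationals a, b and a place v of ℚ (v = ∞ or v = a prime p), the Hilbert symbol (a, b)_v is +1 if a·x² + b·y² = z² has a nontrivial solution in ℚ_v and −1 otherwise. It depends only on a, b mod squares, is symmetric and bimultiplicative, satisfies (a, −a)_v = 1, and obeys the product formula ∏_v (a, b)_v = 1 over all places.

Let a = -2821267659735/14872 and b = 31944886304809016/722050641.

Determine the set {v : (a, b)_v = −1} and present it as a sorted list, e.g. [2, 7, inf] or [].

[19, 31]

Mod squares: a ≡ -18594730, b ≡ 119966. Check v ∈ {∞, 2, 3, 5, 7, 11, 13, 19, 29, 31, 41, 53}.
v=2: v_2(a)=-3, v_2(b)=3; units ≡ 3, 7 (mod 8); ε·ε+αω+βω = 1·1+-3·0+3·1 ≡ 0  ⇒  (a,b)_2 = +1.
v=29: a=29^2·(≡21), b=29^2·(≡22) mod 29; (21|29)=-1, (22|29)=+1; (−1)^{2·2·14}·(-1)^2·(+1)^2 = +1.
v=41: a=41^1·(≡29), b=41^3·(≡22) mod 41; (29|41)=-1, (22|41)=-1; (−1)^{1·3·20}·(-1)^3·(-1)^1 = +1.
v=∞: -18594730 < 0 and 119966 > 0  ⇒  (a,b)_∞ = +1.
v=31: a=31^1·(≡8), b=31^2·(≡24) mod 31; (8|31)=+1, (24|31)=-1; (−1)^{1·2·15}·(+1)^2·(-1)^1 = -1.
v=5: a=5^1·(≡4), b=5^0·(≡1) mod 5; (4|5)=+1, (1|5)=+1; (−1)^{1·0·2}·(+1)^0·(+1)^1 = +1.
v=3: a=3^4·(≡2), b=3^-2·(≡2) mod 3; (2|3)=-1, (2|3)=-1; (−1)^{4·-2·1}·(-1)^-2·(-1)^4 = +1.
v=7: a=7^3·(≡5), b=7^3·(≡4) mod 7; (5|7)=-1, (4|7)=+1; (−1)^{3·3·3}·(-1)^3·(+1)^3 = +1.
v=53: a=53^0·(≡48), b=53^-2·(≡50) mod 53; (48|53)=-1, (50|53)=-1; (−1)^{0·-2·26}·(-1)^-2·(-1)^0 = +1.
v=11: a=11^-1·(≡8), b=11^1·(≡1) mod 11; (8|11)=-1, (1|11)=+1; (−1)^{-1·1·5}·(-1)^1·(+1)^-1 = +1.
v=19: a=19^1·(≡7), b=19^1·(≡6) mod 19; (7|19)=+1, (6|19)=+1; (−1)^{1·1·9}·(+1)^1·(+1)^1 = -1.
v=13: a=13^-2·(≡6), b=13^-4·(≡5) mod 13; (6|13)=-1, (5|13)=-1; (−1)^{-2·-4·6}·(-1)^-4·(-1)^-2 = +1.
Ram(-18594730, 119966) = {19, 31}; no ℚ_19-point on the conic.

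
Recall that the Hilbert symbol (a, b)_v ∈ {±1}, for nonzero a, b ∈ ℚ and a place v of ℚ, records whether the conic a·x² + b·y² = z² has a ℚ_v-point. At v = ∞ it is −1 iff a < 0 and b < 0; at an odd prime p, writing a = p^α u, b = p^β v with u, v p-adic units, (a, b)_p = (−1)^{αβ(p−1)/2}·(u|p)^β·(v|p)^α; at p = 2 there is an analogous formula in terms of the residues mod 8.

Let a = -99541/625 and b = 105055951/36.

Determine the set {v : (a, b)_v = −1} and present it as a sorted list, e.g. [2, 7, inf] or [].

Mod squares: a ≡ -589, b ≡ 17719. Check v ∈ {∞, 2, 3, 5, 7, 11, 13, 19, 29, 31, 47}.
v=∞: -589 < 0 and 17719 > 0  ⇒  (a,b)_∞ = +1.
v=3: a=3^0·(≡2), b=3^-2·(≡1) mod 3; (2|3)=-1, (1|3)=+1; (−1)^{0·-2·1}·(-1)^-2·(+1)^0 = +1.
v=11: a=11^0·(≡1), b=11^2·(≡4) mod 11; (1|11)=+1, (4|11)=+1; (−1)^{0·2·5}·(+1)^2·(+1)^0 = +1.
v=13: a=13^2·(≡9), b=13^1·(≡5) mod 13; (9|13)=+1, (5|13)=-1; (−1)^{2·1·6}·(+1)^1·(-1)^2 = +1.
v=47: a=47^0·(≡44), b=47^1·(≡25) mod 47; (44|47)=-1, (25|47)=+1; (−1)^{0·1·23}·(-1)^1·(+1)^0 = -1.
v=7: a=7^0·(≡3), b=7^2·(≡4) mod 7; (3|7)=-1, (4|7)=+1; (−1)^{0·2·3}·(-1)^2·(+1)^0 = +1.
v=19: a=19^1·(≡7), b=19^0·(≡4) mod 19; (7|19)=+1, (4|19)=+1; (−1)^{1·0·9}·(+1)^0·(+1)^1 = +1.
v=2: v_2(a)=0, v_2(b)=-2; units ≡ 3, 7 (mod 8); ε·ε+αω+βω = 1·1+0·0+-2·1 ≡ 1  ⇒  (a,b)_2 = -1.
v=5: a=5^-4·(≡4), b=5^0·(≡1) mod 5; (4|5)=+1, (1|5)=+1; (−1)^{-4·0·2}·(+1)^0·(+1)^-4 = +1.
v=31: a=31^1·(≡15), b=31^0·(≡4) mod 31; (15|31)=-1, (4|31)=+1; (−1)^{1·0·15}·(-1)^0·(+1)^1 = +1.
v=29: a=29^0·(≡1), b=29^1·(≡12) mod 29; (1|29)=+1, (12|29)=-1; (−1)^{0·1·14}·(+1)^1·(-1)^0 = +1.
|Ram(-589, 17719)| = 2, even; anisotropic at {2, 47}.

[2, 47]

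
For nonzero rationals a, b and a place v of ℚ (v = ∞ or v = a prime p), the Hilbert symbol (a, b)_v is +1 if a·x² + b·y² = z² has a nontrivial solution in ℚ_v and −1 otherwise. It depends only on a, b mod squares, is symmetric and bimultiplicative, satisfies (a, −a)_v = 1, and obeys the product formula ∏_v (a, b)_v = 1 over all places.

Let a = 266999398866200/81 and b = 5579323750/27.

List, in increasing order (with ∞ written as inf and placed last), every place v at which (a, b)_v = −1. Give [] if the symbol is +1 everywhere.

[2, 3, 7, 11]

Mod squares: a ≡ 182, b ≡ 66. Check v ∈ {∞, 2, 3, 5, 7, 11, 13}.
v=2: v_2(a)=3, v_2(b)=1; units ≡ 3, 1 (mod 8); ε·ε+αω+βω = 1·0+3·0+1·1 ≡ 1  ⇒  (a,b)_2 = -1.
v=13: a=13^3·(≡9), b=13^2·(≡3) mod 13; (9|13)=+1, (3|13)=+1; (−1)^{3·2·6}·(+1)^2·(+1)^3 = +1.
v=∞: 182 > 0 and 66 > 0  ⇒  (a,b)_∞ = +1.
v=3: a=3^-4·(≡2), b=3^-3·(≡1) mod 3; (2|3)=-1, (1|3)=+1; (−1)^{-4·-3·1}·(-1)^-3·(+1)^-4 = -1.
v=7: a=7^3·(≡6), b=7^4·(≡5) mod 7; (6|7)=-1, (5|7)=-1; (−1)^{3·4·3}·(-1)^4·(-1)^3 = -1.
v=11: a=11^6·(≡8), b=11^1·(≡8) mod 11; (8|11)=-1, (8|11)=-1; (−1)^{6·1·5}·(-1)^1·(-1)^6 = -1.
v=5: a=5^2·(≡3), b=5^4·(≡4) mod 5; (3|5)=-1, (4|5)=+1; (−1)^{2·4·2}·(-1)^4·(+1)^2 = +1.
Ram(182, 66) = {2, 3, 7, 11}; no ℚ_2-point on the conic.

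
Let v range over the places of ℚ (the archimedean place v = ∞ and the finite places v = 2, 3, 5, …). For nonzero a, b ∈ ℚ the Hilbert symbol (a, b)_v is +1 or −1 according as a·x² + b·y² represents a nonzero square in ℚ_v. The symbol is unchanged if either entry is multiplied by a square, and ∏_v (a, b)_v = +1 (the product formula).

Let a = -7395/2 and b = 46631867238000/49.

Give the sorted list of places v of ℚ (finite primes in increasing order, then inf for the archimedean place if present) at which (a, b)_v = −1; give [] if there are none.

[3, 5]

Mod squares: a ≡ -14790, b ≡ 53295. Check v ∈ {∞, 2, 3, 5, 7, 11, 17, 19, 29}.
v=11: a=11^0·(≡4), b=11^1·(≡1) mod 11; (4|11)=+1, (1|11)=+1; (−1)^{0·1·5}·(+1)^1·(+1)^0 = +1.
v=17: a=17^1·(≡12), b=17^3·(≡10) mod 17; (12|17)=-1, (10|17)=-1; (−1)^{1·3·8}·(-1)^3·(-1)^1 = +1.
v=2: v_2(a)=-1, v_2(b)=4; units ≡ 5, 7 (mod 8); ε·ε+αω+βω = 0·1+-1·0+4·1 ≡ 0  ⇒  (a,b)_2 = +1.
v=19: a=19^0·(≡17), b=19^1·(≡15) mod 19; (17|19)=+1, (15|19)=-1; (−1)^{0·1·9}·(+1)^1·(-1)^0 = +1.
v=5: a=5^1·(≡3), b=5^3·(≡1) mod 5; (3|5)=-1, (1|5)=+1; (−1)^{1·3·2}·(-1)^3·(+1)^1 = -1.
v=3: a=3^1·(≡2), b=3^3·(≡2) mod 3; (2|3)=-1, (2|3)=-1; (−1)^{1·3·1}·(-1)^3·(-1)^1 = -1.
v=∞: -14790 < 0 and 53295 > 0  ⇒  (a,b)_∞ = +1.
v=29: a=29^1·(≡3), b=29^2·(≡13) mod 29; (3|29)=-1, (13|29)=+1; (−1)^{1·2·14}·(-1)^2·(+1)^1 = +1.
v=7: a=7^0·(≡2), b=7^-2·(≡2) mod 7; (2|7)=+1, (2|7)=+1; (−1)^{0·-2·3}·(+1)^-2·(+1)^0 = +1.
|Ram(-14790, 53295)| = 2, even; anisotropic at {3, 5}.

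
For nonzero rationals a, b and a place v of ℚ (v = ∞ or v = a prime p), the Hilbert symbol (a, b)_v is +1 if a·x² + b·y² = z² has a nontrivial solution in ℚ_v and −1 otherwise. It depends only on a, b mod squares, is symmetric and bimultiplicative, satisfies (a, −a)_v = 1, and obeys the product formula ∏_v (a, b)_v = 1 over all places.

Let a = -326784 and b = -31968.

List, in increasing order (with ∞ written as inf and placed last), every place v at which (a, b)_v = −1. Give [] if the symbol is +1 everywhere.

Mod squares: a ≡ -5106, b ≡ -222. Check v ∈ {∞, 2, 3, 23, 37}.
v=2: v_2(a)=7, v_2(b)=5; units ≡ 7, 1 (mod 8); ε·ε+αω+βω = 1·0+7·0+5·0 ≡ 0  ⇒  (a,b)_2 = +1.
v=37: a=37^1·(≡11), b=37^1·(≡24) mod 37; (11|37)=+1, (24|37)=-1; (−1)^{1·1·18}·(+1)^1·(-1)^1 = -1.
v=∞: -5106 < 0 and -222 < 0  ⇒  (a,b)_∞ = -1.
v=3: a=3^1·(≡2), b=3^3·(≡1) mod 3; (2|3)=-1, (1|3)=+1; (−1)^{1·3·1}·(-1)^3·(+1)^1 = +1.
v=23: a=23^1·(≡6), b=23^0·(≡2) mod 23; (6|23)=+1, (2|23)=+1; (−1)^{1·0·11}·(+1)^0·(+1)^1 = +1.
Ram(-5106, -222) = {37, ∞}; no ℚ_37-point on the conic.

[37, inf]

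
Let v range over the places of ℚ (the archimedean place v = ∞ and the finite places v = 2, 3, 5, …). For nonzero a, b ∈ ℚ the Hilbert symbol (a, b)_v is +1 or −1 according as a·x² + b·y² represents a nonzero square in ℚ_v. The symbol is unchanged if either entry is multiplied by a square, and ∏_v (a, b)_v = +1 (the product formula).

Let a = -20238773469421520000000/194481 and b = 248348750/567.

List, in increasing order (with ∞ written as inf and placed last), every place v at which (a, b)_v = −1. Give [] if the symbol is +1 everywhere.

[2, 17]

(a, b) ≡ (-32045, 2781506) mod (ℚ^×)²; places V = {2, 3, 5, 7, 13, 17, 29, 31, ∞}.
(a,b)_7: α=-4, u≡2; β=-1, v≡5 (mod 7); (2|7)=+1, (5|7)=-1; sign (−1)^0·+1^-1·-1^-4 = +1.
(a,b)_29: α=3, u≡3; β=1, v≡14 (mod 29); (3|29)=-1, (14|29)=-1; sign (−1)^0·-1^1·-1^3 = +1.
(a,b)_2: α=10, β=1; u≡3, v≡1 (mod 8); ε(u)ε(v)=1·0, αω(v)=10·0, βω(u)=1·1; sum ≡ 1  ⇒  -1.
(a,b)_31: α=2, u≡1; β=1, v≡29 (mod 31); (1|31)=+1, (29|31)=-1; sign (−1)^0·+1^1·-1^2 = +1.
(a,b)_3: α=-4, u≡1; β=-4, v≡2 (mod 3); (1|3)=+1, (2|3)=-1; sign (−1)^0·+1^-4·-1^-4 = +1.
(a,b)_13: α=3, u≡11; β=1, v≡2 (mod 13); (11|13)=-1, (2|13)=-1; sign (−1)^0·-1^1·-1^3 = +1.
(a,b)_17: α=3, u≡4; β=1, v≡12 (mod 17); (4|17)=+1, (12|17)=-1; sign (−1)^0·+1^1·-1^3 = -1.
(a,b)_∞: sgn(-32045)=−, sgn(2781506)=+, so +1.
(a,b)_5: α=7, u≡4; β=4, v≡4 (mod 5); (4|5)=+1, (4|5)=+1; sign (−1)^0·+1^4·+1^7 = +1.
(-32045, 2781506 / ℚ) ramifies at {2, 17}: a division algebra.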